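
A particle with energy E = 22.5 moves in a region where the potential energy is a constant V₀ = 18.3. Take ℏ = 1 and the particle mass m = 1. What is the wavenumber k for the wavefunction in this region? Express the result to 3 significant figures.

With E > V₀ the solution is oscillatory, ψ ∝ e^{±ikx} with k = √(2m(E − V₀))/ℏ.
k = √(2 × 1 × 4.2) = 2.898.

k = 2.90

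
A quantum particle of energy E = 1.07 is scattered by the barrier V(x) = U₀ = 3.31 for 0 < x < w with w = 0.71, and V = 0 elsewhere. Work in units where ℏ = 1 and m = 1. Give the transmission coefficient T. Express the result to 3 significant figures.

Since E < U₀ the interior solution is evanescent with decay constant κ = √(2m(U₀ − E))/ℏ = 2.117.
κw = 1.503, sinh(κw) = 2.136.
The exact tunnelling result is T⁻¹ = 1 + U₀² sinh²(κw) / [4E(U₀ − E)] = 6.213, so T = 0.161.

T = 0.161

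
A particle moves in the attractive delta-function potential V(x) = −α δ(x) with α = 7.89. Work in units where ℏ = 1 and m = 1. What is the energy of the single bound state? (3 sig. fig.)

The bound state is ψ(x) = √κ e^{−κ|x|}. The derivative jump ψ'(0⁺) − ψ'(0⁻) = −(2mα/ℏ²)ψ(0) fixes κ = mα/ℏ² = 7.890.
Then E = −ℏ²κ²/(2m) = −mα²/(2ℏ²) = -31.13.

E = -31.1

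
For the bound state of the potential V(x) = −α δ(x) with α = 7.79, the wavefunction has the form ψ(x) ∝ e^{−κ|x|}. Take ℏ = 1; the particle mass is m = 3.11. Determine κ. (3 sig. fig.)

Integrate −(ℏ²/2m)ψ'' − αδ(x)ψ = Eψ from −ε to +ε: the ψ'' term gives ψ'(0⁺) − ψ'(0⁻) and the δ term gives −(2mα/ℏ²)ψ(0).
With ψ ∝ e^{−κ|x|} this yields −2κ = −2mα/ℏ², so κ = mα/ℏ² = 24.23.

κ = 24.2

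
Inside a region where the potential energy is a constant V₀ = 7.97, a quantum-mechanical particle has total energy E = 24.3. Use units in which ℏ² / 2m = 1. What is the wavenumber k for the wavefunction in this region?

With E > V₀ the solution is oscillatory, ψ ∝ e^{±ikx} with k = √(2m(E − V₀))/ℏ.
k = √(2 × 0.5 × 16.33) = 4.041.

k = 4.04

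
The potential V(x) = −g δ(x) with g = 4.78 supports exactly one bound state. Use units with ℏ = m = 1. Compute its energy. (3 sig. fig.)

For x ≠ 0 the bound state is ψ ∝ e^{−κ|x|}; integrating the TISE across the delta gives the cusp condition 2κ = 2mg/ℏ², so κ = 4.780.
Then E = −ℏ²κ²/(2m) = −mg²/(2ℏ²) = -11.42.

E = -11.4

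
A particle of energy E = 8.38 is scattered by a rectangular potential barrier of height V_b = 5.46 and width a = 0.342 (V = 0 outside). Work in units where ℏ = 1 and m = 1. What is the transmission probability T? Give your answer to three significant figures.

T = 0.859

E > V_b: inside the barrier k₂ = √(2m(E − V_b))/ℏ = 2.417, k₂a = 0.8265.
T = [1 + V_b² sin²(k₂a) / (4E(E − V_b))]⁻¹ = 1/1.165 = 0.859.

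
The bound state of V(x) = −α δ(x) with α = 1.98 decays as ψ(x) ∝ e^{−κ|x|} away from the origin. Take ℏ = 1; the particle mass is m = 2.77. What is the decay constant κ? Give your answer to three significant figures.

Integrate −(ℏ²/2m)ψ'' − αδ(x)ψ = Eψ from −ε to +ε: the ψ'' term gives ψ'(0⁺) − ψ'(0⁻) and the δ term gives −(2mα/ℏ²)ψ(0).
With ψ ∝ e^{−κ|x|} this yields −2κ = −2mα/ℏ², so κ = mα/ℏ² = 5.485.

κ = 5.48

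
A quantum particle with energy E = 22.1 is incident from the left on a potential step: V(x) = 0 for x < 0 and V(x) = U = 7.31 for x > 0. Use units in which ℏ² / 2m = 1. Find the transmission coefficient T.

On each side the TISE gives plane waves with k = √(2m(E − V))/ℏ: k₁ = √(2·½·22.1) = 4.701, k₂ = √(2·½·14.79) = 3.846.
Matching ψ and ψ′ at x = 0 gives r = (k₁ − k₂)/(k₁ + k₂), so R = r² = 0.01001 and T = 1 − R = 0.9900.

T = 0.990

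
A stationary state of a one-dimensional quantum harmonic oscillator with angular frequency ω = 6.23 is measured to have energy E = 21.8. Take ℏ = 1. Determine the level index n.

n = 3

E_n = ℏω(n + ½) ⇒ n = E/(ℏω) − ½ = 21.8/6.23 − 0.5 = 2.999 → n = 3.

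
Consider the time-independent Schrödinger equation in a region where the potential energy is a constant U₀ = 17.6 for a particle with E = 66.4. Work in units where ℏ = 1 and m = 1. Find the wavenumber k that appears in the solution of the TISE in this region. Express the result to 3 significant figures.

k = 9.88

With E > U₀ the solution is oscillatory, ψ ∝ e^{±ikx} with k = √(2m(E − U₀))/ℏ.
k = √(2 × 1 × 48.8) = 9.879.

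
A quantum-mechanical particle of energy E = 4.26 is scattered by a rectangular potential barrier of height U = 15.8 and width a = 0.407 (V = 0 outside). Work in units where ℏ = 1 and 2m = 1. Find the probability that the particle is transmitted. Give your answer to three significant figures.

T = 0.184

E < U: inside the barrier ψ ∝ e^{±κx} with κ = √(2m(U − E))/ℏ = 3.397.
κa = 1.383, sinh(κa) = 1.867.
Matching ψ, ψ′ at both faces gives T = [1 + U² sinh²(κa) / (4E(U − E))]⁻¹ = 1/5.426 = 0.184.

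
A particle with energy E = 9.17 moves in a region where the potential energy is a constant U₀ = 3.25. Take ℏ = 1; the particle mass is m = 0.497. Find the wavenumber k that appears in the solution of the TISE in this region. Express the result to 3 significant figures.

With E > U₀ the solution is oscillatory, ψ ∝ e^{±ikx} with k = √(2m(E − U₀))/ℏ.
k = √(2 × 0.497 × 5.92) = 2.426.

k = 2.43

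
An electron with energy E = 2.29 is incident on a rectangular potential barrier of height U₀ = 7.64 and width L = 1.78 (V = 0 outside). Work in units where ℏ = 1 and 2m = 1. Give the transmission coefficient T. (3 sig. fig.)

E < U₀: inside the barrier ψ ∝ e^{±κx} with κ = √(2m(U₀ − E))/ℏ = 2.313.
κL = 4.117, sinh(κL) = 30.68.
Matching ψ, ψ′ at both faces gives T = [1 + U₀² sinh²(κL) / (4E(U₀ − E))]⁻¹ = 1/1122 = 0.000891.

T = 0.000891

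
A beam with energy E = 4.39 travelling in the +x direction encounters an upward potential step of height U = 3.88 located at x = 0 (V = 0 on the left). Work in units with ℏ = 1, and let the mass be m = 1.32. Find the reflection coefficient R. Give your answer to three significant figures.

R = 0.242

On each side the TISE gives plane waves with k = √(2m(E − V))/ℏ: k₁ = √(2·1.32·4.39) = 3.404, k₂ = √(2·1.32·0.51) = 1.160.
Continuity of ψ and ψ′ at the step yields the reflection amplitude r = (k₁ − k₂)/(k₁ + k₂) = 0.4916; thus R = |r|² = 0.2417, T = 0.7583.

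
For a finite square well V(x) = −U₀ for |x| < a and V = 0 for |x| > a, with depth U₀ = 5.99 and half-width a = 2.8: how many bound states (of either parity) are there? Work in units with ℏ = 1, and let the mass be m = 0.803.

N = 6

Define the well-strength parameter z₀ = (a/ℏ)√(2mU₀) = 2.8 × √(2·0.803·5.99) = 8.684.
The even/odd transcendental equations gain one root per π/2 in z₀, giving N = 1 + ⌊2z₀/π⌋ = 1 + ⌊5.529⌋ = 6.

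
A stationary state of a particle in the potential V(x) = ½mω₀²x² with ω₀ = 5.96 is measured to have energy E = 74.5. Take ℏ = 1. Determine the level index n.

n = 12

Invert E_n = (n + ½)ℏω₀: n = E/ℏω₀ − ½ = 12.000, so n = 12.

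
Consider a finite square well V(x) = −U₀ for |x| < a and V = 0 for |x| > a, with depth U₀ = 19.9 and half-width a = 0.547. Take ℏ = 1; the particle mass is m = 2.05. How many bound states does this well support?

The dimensionless depth is z₀ = a√(2mU₀)/ℏ = 0.547 × √(81.59) = 4.941.
The even/odd transcendental equations gain one root per π/2 in z₀, giving N = 1 + ⌊2z₀/π⌋ = 1 + ⌊3.145⌋ = 4.

N = 4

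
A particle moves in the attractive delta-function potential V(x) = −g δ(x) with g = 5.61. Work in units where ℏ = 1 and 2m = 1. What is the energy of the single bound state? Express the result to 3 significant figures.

For x ≠ 0 the bound state is ψ ∝ e^{−κ|x|}; integrating the TISE across the delta gives the cusp condition 2κ = 2mg/ℏ², so κ = 2.805.
Then E = −ℏ²κ²/(2m) = −mg²/(2ℏ²) = -7.868.

E = -7.87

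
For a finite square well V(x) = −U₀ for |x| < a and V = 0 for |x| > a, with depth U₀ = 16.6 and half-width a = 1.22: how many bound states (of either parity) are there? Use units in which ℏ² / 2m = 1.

The dimensionless depth is z₀ = a√(2mU₀)/ℏ = 1.22 × √(16.60) = 4.971.
A new bound state (alternating even/odd) appears each time z₀ passes a multiple of π/2, so N = ⌊2z₀/π⌋ + 1 = ⌊3.164⌋ + 1 = 4.

N = 4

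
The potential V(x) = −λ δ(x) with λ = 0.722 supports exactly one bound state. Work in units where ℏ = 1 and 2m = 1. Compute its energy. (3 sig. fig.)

E = -0.130

For x ≠ 0 the bound state is ψ ∝ e^{−κ|x|}; integrating the TISE across the delta gives the cusp condition 2κ = 2mλ/ℏ², so κ = 0.3610.
Then E = −ℏ²κ²/(2m) = −mλ²/(2ℏ²) = -0.1303.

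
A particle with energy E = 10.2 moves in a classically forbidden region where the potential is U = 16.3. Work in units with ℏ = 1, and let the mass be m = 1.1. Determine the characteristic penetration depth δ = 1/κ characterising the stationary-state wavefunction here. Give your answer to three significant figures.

δ = 0.273

Since E < U the TISE in this region is ψ'' = κ²ψ with κ = √(2m(U − E))/ℏ.
κ = √(2 × 1.1 × 6.1) = 3.663. The penetration depth is δ = 1/κ = 0.273.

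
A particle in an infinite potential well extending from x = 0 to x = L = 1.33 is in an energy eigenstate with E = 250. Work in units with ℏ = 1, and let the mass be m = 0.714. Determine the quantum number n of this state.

From E_n = n²π²ℏ²/(2mL²) invert to n = √(2mL²E)/(πℏ).
n = (1.33/π) × √(2 × 0.714 × 250) = 7.999 → n = 8.

n = 8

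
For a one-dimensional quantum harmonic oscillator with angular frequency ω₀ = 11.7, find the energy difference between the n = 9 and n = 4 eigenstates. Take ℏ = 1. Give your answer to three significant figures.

E_n = ℏω₀(n + ½), so ΔE = (9 − 4) ℏω₀ = 5 × 11.7 = 58.50.

ΔE = 58.5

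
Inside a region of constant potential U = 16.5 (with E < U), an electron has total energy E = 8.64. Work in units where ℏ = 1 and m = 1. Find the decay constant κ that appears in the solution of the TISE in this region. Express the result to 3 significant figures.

Since E < U the TISE in this region is ψ'' = κ²ψ with κ = √(2m(U − E))/ℏ.
κ = √(2 × 1 × 7.86) = 3.965.

κ = 3.96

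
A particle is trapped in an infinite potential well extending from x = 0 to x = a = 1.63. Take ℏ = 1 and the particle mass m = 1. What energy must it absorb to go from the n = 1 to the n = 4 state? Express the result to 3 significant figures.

ΔE = 27.9

E_n = n²π²ℏ²/(2ma²), so ΔE = (4² − 1²) π²ℏ²/(2ma²).
ΔE = 15 × π² / (2 × 1 × 1.63²) = 27.86.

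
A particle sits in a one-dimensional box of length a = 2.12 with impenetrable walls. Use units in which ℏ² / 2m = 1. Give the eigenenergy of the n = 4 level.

E = 35.1

The infinite-well eigenfunctions ψ_n = √(2/a) sin(nπx/a) vanish at both walls, giving E_n = n²π²ℏ²/(2ma²).
E_4 = 4² × π² / (2 × 0.5 × 2.12²) = 35.14.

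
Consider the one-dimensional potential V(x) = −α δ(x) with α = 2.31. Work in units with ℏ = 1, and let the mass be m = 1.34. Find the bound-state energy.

The bound state is ψ(x) = √κ e^{−κ|x|}. The derivative jump ψ'(0⁺) − ψ'(0⁻) = −(2mα/ℏ²)ψ(0) fixes κ = mα/ℏ² = 3.095.
Then E = −ℏ²κ²/(2m) = −mα²/(2ℏ²) = -3.575.

E = -3.58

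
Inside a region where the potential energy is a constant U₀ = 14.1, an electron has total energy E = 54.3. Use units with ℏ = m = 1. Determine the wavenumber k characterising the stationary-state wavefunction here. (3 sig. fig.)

With E > U₀ the solution is oscillatory, ψ ∝ e^{±ikx} with k = √(2m(E − U₀))/ℏ.
k = √(2 × 1 × 40.2) = 8.967.

k = 8.97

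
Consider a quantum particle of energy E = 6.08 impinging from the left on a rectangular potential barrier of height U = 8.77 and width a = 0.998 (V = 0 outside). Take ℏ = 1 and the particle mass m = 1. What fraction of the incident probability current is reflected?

E < U: inside the barrier ψ ∝ e^{±κx} with κ = √(2m(U − E))/ℏ = 2.319.
κa = 2.315, sinh(κa) = 5.012.
Matching ψ, ψ′ at both faces gives T = [1 + U² sinh²(κa) / (4E(U − E))]⁻¹ = 1/30.54 = 0.0327.
R = 1 − T = 0.967.

R = 0.967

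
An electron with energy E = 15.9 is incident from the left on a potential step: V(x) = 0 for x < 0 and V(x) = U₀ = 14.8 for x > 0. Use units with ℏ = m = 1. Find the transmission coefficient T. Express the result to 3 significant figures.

On each side the TISE gives plane waves with k = √(2m(E − V))/ℏ: k₁ = √(2·1·15.9) = 5.639, k₂ = √(2·1·1.1) = 1.483.
Continuity of ψ and ψ′ at the step yields the reflection amplitude r = (k₁ − k₂)/(k₁ + k₂) = 0.5835; thus R = |r|² = 0.3405, T = 0.6595.

T = 0.660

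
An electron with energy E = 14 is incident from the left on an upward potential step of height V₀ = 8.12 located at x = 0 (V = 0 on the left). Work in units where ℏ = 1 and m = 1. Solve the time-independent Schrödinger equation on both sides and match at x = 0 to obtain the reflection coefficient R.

On each side the TISE gives plane waves with k = √(2m(E − V))/ℏ: k₁ = √(2·1·14) = 5.292, k₂ = √(2·1·5.88) = 3.429.
Continuity of ψ and ψ′ at the step yields the reflection amplitude r = (k₁ − k₂)/(k₁ + k₂) = 0.2135; thus R = |r|² = 0.04560, T = 0.9544.

R = 0.0456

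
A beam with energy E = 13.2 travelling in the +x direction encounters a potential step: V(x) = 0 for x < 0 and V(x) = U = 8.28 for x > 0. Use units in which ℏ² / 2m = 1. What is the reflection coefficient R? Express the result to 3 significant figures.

On each side the TISE gives plane waves with k = √(2m(E − V))/ℏ: k₁ = √(2·½·13.2) = 3.633, k₂ = √(2·½·4.92) = 2.218.
Matching ψ and ψ′ at x = 0 gives r = (k₁ − k₂)/(k₁ + k₂), so R = r² = 0.05849 and T = 1 − R = 0.9415.

R = 0.0585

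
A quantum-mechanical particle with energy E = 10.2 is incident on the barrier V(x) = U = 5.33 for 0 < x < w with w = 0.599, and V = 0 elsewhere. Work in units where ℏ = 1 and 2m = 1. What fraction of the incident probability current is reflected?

E > U: inside the barrier k₂ = √(2m(E − U))/ℏ = 2.207, k₂w = 1.322.
T = [1 + U² sin²(k₂w) / (4E(E − U))]⁻¹ = 1/1.134 = 0.882.
R = 1 − T = 0.118.

R = 0.118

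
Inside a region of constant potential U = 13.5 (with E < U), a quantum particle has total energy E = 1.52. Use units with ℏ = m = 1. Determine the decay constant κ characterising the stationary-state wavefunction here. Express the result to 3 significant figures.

Since E < U the TISE in this region is ψ'' = κ²ψ with κ = √(2m(U − E))/ℏ.
κ = √(2 × 1 × 11.98) = 4.895.

κ = 4.89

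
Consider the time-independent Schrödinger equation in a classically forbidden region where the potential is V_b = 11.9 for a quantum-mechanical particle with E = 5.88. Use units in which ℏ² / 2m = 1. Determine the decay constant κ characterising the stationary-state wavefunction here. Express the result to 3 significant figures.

κ = 2.45

Since E < V_b the TISE in this region is ψ'' = κ²ψ with κ = √(2m(V_b − E))/ℏ.
κ = √(2 × 0.5 × 6.02) = 2.454.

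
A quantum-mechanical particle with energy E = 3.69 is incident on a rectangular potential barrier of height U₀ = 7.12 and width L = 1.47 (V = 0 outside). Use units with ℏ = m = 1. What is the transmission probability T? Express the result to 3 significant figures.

Since E < U₀ the interior solution is evanescent with decay constant κ = √(2m(U₀ − E))/ℏ = 2.619.
κL = 3.850, sinh(κL) = 23.49.
The exact tunnelling result is T⁻¹ = 1 + U₀² sinh²(κL) / [4E(U₀ − E)] = 553.5, so T = 0.00181.

T = 0.00181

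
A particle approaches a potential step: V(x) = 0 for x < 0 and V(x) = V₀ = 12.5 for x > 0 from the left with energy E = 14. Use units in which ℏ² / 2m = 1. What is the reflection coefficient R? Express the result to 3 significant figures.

R = 0.257

On each side the TISE gives plane waves with k = √(2m(E − V))/ℏ: k₁ = √(2·½·14) = 3.742, k₂ = √(2·½·1.5) = 1.225.
Continuity of ψ and ψ′ at the step yields the reflection amplitude r = (k₁ − k₂)/(k₁ + k₂) = 0.5068; thus R = |r|² = 0.2568, T = 0.7432.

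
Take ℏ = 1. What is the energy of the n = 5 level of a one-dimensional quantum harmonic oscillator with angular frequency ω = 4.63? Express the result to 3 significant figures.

The oscillator eigenvalues are E_n = ℏω(n + ½), so E_5 = 4.63 × 5.5 = 25.47.

E = 25.5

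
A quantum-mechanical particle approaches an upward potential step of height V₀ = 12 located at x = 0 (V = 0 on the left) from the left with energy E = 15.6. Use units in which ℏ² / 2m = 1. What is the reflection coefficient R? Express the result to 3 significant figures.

The wavenumbers are k₁ = √(2mE)/ℏ = 3.950 on the left and k₂ = √(2m(E − V₀))/ℏ = 1.897 on the right.
Matching ψ and ψ′ at x = 0 gives r = (k₁ − k₂)/(k₁ + k₂), so R = r² = 0.1232 and T = 1 − R = 0.8768.

R = 0.123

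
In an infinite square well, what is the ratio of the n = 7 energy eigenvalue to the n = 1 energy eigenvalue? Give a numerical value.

E_n = n²π²ℏ²/(2mL²) so the ratio is n₂²/n₁² = 49/1 = 49.

49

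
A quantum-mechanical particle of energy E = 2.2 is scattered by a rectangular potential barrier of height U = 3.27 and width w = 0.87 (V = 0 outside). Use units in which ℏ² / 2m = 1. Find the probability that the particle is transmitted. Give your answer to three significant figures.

E < U: inside the barrier ψ ∝ e^{±κx} with κ = √(2m(U − E))/ℏ = 1.034.
κw = 0.8999, sinh(κw) = 1.026.
Matching ψ, ψ′ at both faces gives T = [1 + U² sinh²(κw) / (4E(U − E))]⁻¹ = 1/2.196 = 0.455.

T = 0.455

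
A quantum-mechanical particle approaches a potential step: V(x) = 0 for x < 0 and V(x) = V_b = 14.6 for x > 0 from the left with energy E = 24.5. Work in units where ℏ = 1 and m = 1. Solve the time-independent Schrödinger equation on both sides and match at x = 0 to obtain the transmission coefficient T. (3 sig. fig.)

The wavenumbers are k₁ = √(2mE)/ℏ = 7.000 on the left and k₂ = √(2m(E − V_b))/ℏ = 4.450 on the right.
Continuity of ψ and ψ′ at the step yields the reflection amplitude r = (k₁ − k₂)/(k₁ + k₂) = 0.2227; thus R = |r|² = 0.04961, T = 0.9504.

T = 0.950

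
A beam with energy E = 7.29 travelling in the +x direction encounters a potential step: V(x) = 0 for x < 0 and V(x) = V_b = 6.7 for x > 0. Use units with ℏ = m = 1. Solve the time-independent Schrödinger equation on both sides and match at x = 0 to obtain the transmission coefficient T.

T = 0.690

On each side the TISE gives plane waves with k = √(2m(E − V))/ℏ: k₁ = √(2·1·7.29) = 3.818, k₂ = √(2·1·0.59) = 1.086.
Continuity of ψ and ψ′ at the step yields the reflection amplitude r = (k₁ − k₂)/(k₁ + k₂) = 0.5570; thus R = |r|² = 0.3103, T = 0.6897.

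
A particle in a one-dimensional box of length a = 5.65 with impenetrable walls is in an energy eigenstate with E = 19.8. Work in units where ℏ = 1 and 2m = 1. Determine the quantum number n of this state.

From E_n = n²π²ℏ²/(2ma²) invert to n = √(2ma²E)/(πℏ).
n = (5.65/π) × √(2 × 0.5 × 19.8) = 8.003 → n = 8.

n = 8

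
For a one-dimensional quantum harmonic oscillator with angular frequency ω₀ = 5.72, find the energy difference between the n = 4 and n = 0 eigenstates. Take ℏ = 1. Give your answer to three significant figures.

E_n = ℏω₀(n + ½), so ΔE = (4 − 0) ℏω₀ = 4 × 5.72 = 22.88.

ΔE = 22.9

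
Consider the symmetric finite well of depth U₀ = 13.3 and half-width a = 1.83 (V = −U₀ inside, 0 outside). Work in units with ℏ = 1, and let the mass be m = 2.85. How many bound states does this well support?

N = 11

Define the well-strength parameter z₀ = (a/ℏ)√(2mU₀) = 1.83 × √(2·2.85·13.3) = 15.93.
A new bound state (alternating even/odd) appears each time z₀ passes a multiple of π/2, so N = ⌊2z₀/π⌋ + 1 = ⌊10.14⌋ + 1 = 11.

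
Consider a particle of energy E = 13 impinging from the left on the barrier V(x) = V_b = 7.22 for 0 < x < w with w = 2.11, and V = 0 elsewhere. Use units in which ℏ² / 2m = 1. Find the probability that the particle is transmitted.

E > V_b: inside the barrier k₂ = √(2m(E − V_b))/ℏ = 2.404, k₂w = 5.073.
Matching at both interfaces gives T⁻¹ = 1 + V_b² sin²(k₂w) / [4E(E − V_b)] = 1.152, hence T = 0.868.

T = 0.868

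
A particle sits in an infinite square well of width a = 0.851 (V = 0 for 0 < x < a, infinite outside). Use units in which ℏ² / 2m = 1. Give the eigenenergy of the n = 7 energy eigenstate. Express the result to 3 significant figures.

E = 668

The infinite-well eigenfunctions ψ_n = √(2/a) sin(nπx/a) vanish at both walls, giving E_n = n²π²ℏ²/(2ma²).
E_7 = 7² × π² / (2 × 0.5 × 0.851²) = 667.8.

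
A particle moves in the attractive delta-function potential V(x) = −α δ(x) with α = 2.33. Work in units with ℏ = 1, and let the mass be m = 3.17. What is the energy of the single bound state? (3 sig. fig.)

For x ≠ 0 the bound state is ψ ∝ e^{−κ|x|}; integrating the TISE across the delta gives the cusp condition 2κ = 2mα/ℏ², so κ = 7.386.
Then E = −ℏ²κ²/(2m) = −mα²/(2ℏ²) = -8.605.

E = -8.60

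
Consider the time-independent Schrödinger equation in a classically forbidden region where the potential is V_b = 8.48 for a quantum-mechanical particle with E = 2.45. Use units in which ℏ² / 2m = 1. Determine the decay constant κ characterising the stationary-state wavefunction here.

Since E < V_b the TISE in this region is ψ'' = κ²ψ with κ = √(2m(V_b − E))/ℏ.
κ = √(2 × 0.5 × 6.03) = 2.456.

κ = 2.46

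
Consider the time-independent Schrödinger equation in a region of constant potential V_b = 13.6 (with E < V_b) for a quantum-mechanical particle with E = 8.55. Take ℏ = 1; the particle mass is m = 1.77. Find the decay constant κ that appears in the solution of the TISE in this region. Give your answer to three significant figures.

κ = 4.23

Since E < V_b the TISE in this region is ψ'' = κ²ψ with κ = √(2m(V_b − E))/ℏ.
κ = √(2 × 1.77 × 5.05) = 4.228.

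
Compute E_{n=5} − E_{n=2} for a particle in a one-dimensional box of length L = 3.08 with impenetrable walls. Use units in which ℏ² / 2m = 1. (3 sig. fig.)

E_n = n²π²ℏ²/(2mL²), so ΔE = (5² − 2²) π²ℏ²/(2mL²).
ΔE = 21 × π² / (2 × 0.5 × 3.08²) = 21.85.

ΔE = 21.8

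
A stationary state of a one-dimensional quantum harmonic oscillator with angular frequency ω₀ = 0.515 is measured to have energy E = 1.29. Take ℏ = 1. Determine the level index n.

n = 2

Invert E_n = (n + ½)ℏω₀: n = E/ℏω₀ − ½ = 2.005, so n = 2.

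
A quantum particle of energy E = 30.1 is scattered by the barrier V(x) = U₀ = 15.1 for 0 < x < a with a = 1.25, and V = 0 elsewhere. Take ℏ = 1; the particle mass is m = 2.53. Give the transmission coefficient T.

T = 0.889

Above the barrier the interior wavenumber is k₂ = √(2m(E − U₀))/ℏ = 8.712, giving phase k₂a = 10.89.
T = [1 + U₀² sin²(k₂a) / (4E(E − U₀))]⁻¹ = 1/1.125 = 0.889.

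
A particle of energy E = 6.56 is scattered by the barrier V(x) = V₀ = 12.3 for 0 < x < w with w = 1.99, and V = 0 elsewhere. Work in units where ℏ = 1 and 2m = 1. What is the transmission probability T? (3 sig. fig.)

Since E < V₀ the interior solution is evanescent with decay constant κ = √(2m(V₀ − E))/ℏ = 2.396.
κw = 4.768, sinh(κw) = 58.82.
Matching ψ, ψ′ at both faces gives T = [1 + V₀² sinh²(κw) / (4E(V₀ − E))]⁻¹ = 1/3476 = 0.000288.

T = 0.000288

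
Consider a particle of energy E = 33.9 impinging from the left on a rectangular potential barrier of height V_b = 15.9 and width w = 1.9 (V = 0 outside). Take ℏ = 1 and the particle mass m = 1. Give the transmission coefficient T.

Above the barrier the interior wavenumber is k₂ = √(2m(E − V_b))/ℏ = 6.000, giving phase k₂w = 11.40.
Matching at both interfaces gives T⁻¹ = 1 + V_b² sin²(k₂w) / [4E(E − V_b)] = 1.088, hence T = 0.920.

T = 0.920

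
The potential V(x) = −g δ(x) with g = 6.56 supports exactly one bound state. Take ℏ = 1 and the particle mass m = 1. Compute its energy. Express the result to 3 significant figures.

The bound state is ψ(x) = √κ e^{−κ|x|}. The derivative jump ψ'(0⁺) − ψ'(0⁻) = −(2mg/ℏ²)ψ(0) fixes κ = mg/ℏ² = 6.560.
Then E = −ℏ²κ²/(2m) = −mg²/(2ℏ²) = -21.52.

E = -21.5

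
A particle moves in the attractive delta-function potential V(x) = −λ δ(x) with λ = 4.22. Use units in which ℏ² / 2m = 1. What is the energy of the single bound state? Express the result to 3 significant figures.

The bound state is ψ(x) = √κ e^{−κ|x|}. The derivative jump ψ'(0⁺) − ψ'(0⁻) = −(2mλ/ℏ²)ψ(0) fixes κ = mλ/ℏ² = 2.110.
Then E = −ℏ²κ²/(2m) = −mλ²/(2ℏ²) = -4.452.

E = -4.45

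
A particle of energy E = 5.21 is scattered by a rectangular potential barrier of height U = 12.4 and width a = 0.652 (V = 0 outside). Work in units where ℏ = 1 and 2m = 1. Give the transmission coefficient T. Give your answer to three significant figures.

Since E < U the interior solution is evanescent with decay constant κ = √(2m(U − E))/ℏ = 2.681.
κa = 1.748, sinh(κa) = 2.785.
Matching ψ, ψ′ at both faces gives T = [1 + U² sinh²(κa) / (4E(U − E))]⁻¹ = 1/8.961 = 0.112.

T = 0.112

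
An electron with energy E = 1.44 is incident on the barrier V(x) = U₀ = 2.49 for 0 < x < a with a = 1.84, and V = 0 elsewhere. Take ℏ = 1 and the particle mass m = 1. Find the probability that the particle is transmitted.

Since E < U₀ the interior solution is evanescent with decay constant κ = √(2m(U₀ − E))/ℏ = 1.449.
κa = 2.666, sinh(κa) = 7.159.
The exact tunnelling result is T⁻¹ = 1 + U₀² sinh²(κa) / [4E(U₀ − E)] = 53.55, so T = 0.0187.

T = 0.0187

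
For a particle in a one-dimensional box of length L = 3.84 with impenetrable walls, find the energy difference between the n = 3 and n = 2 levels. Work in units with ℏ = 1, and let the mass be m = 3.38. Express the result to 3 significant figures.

ΔE = 0.495

E_n = n²π²ℏ²/(2mL²), so ΔE = (3² − 2²) π²ℏ²/(2mL²).
ΔE = 5 × π² / (2 × 3.38 × 3.84²) = 0.4951.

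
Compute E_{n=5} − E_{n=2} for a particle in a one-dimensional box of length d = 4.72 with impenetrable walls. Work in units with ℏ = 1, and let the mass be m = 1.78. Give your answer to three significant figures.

ΔE = 2.61

E_n = n²π²ℏ²/(2md²), so ΔE = (5² − 2²) π²ℏ²/(2md²).
ΔE = 21 × π² / (2 × 1.78 × 4.72²) = 2.613.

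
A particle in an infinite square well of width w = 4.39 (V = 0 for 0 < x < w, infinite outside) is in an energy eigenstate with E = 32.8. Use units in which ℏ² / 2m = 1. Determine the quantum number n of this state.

For an infinite well E_n = n²π²ℏ²/(2mw²), so n = (w/πℏ)√(2mE).
n = (4.39/π) × √(2 × 0.5 × 32.8) = 8.003 → n = 8.

n = 8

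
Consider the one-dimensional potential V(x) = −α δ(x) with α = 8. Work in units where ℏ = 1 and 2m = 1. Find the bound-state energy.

E = -16.0

The bound state is ψ(x) = √κ e^{−κ|x|}. The derivative jump ψ'(0⁺) − ψ'(0⁻) = −(2mα/ℏ²)ψ(0) fixes κ = mα/ℏ² = 4.000.
Then E = −ℏ²κ²/(2m) = −mα²/(2ℏ²) = -16.00.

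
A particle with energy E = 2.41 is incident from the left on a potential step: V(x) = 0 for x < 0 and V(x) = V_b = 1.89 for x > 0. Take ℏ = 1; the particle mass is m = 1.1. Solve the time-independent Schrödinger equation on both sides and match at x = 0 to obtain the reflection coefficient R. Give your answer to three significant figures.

The wavenumbers are k₁ = √(2mE)/ℏ = 2.303 on the left and k₂ = √(2m(E − V_b))/ℏ = 1.070 on the right.
Matching ψ and ψ′ at x = 0 gives r = (k₁ − k₂)/(k₁ + k₂), so R = r² = 0.1337 and T = 1 − R = 0.8663.

R = 0.134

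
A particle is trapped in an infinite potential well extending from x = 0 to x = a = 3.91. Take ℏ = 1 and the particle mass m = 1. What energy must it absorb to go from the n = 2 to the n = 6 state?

ΔE = 10.3

E_n = n²π²ℏ²/(2ma²), so ΔE = (6² − 2²) π²ℏ²/(2ma²).
ΔE = 32 × π² / (2 × 1 × 3.91²) = 10.33.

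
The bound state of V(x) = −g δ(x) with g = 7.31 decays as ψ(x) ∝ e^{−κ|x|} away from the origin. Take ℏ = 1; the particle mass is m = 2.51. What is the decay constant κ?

κ = 18.3

Integrating the TISE across x = 0 gives the cusp condition ψ'(0⁺) − ψ'(0⁻) = −(2mg/ℏ²)ψ(0).
With ψ ∝ e^{−κ|x|} this yields −2κ = −2mg/ℏ², so κ = mg/ℏ² = 18.35.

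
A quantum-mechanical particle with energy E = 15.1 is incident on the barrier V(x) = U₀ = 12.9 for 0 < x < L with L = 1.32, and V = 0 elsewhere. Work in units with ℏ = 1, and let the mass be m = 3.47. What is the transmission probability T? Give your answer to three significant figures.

T = 0.495

Above the barrier the interior wavenumber is k₂ = √(2m(E − U₀))/ℏ = 3.907, giving phase k₂L = 5.158.
Matching at both interfaces gives T⁻¹ = 1 + U₀² sin²(k₂L) / [4E(E − U₀)] = 2.020, hence T = 0.495.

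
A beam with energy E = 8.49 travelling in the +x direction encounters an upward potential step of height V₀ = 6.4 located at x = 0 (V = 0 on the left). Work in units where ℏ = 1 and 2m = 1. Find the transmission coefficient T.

T = 0.887

The wavenumbers are k₁ = √(2mE)/ℏ = 2.914 on the left and k₂ = √(2m(E − V₀))/ℏ = 1.446 on the right.
Continuity of ψ and ψ′ at the step yields the reflection amplitude r = (k₁ − k₂)/(k₁ + k₂) = 0.3368; thus R = |r|² = 0.1134, T = 0.8866.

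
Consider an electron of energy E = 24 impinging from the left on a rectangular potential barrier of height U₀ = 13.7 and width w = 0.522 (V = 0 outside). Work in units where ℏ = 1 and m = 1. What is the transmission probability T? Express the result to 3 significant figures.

T = 0.915

Above the barrier the interior wavenumber is k₂ = √(2m(E − U₀))/ℏ = 4.539, giving phase k₂w = 2.369.
T = [1 + U₀² sin²(k₂w) / (4E(E − U₀))]⁻¹ = 1/1.092 = 0.915.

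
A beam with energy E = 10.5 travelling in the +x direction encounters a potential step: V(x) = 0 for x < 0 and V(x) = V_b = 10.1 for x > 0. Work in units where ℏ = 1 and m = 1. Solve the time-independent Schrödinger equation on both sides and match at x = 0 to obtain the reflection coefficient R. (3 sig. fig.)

On each side the TISE gives plane waves with k = √(2m(E − V))/ℏ: k₁ = √(2·1·10.5) = 4.583, k₂ = √(2·1·0.4) = 0.8944.
Matching ψ and ψ′ at x = 0 gives r = (k₁ − k₂)/(k₁ + k₂), so R = r² = 0.4535 and T = 1 − R = 0.5465.

R = 0.453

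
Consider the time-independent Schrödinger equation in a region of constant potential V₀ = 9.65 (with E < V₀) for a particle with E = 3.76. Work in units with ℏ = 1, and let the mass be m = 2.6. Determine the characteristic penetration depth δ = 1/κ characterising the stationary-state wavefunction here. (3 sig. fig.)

δ = 0.181

Since E < V₀ the TISE in this region is ψ'' = κ²ψ with κ = √(2m(V₀ − E))/ℏ.
κ = √(2 × 2.6 × 5.89) = 5.534. The penetration depth is δ = 1/κ = 0.181.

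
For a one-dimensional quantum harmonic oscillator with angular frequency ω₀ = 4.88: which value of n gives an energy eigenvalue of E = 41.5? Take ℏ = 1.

n = 8

Invert E_n = (n + ½)ℏω₀: n = E/ℏω₀ − ½ = 8.004, so n = 8.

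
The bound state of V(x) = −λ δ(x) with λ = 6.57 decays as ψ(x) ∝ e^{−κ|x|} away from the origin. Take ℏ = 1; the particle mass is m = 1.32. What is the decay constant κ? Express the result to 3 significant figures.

Integrating the TISE across x = 0 gives the cusp condition ψ'(0⁺) − ψ'(0⁻) = −(2mλ/ℏ²)ψ(0).
With ψ ∝ e^{−κ|x|} this yields −2κ = −2mλ/ℏ², so κ = mλ/ℏ² = 8.672.

κ = 8.67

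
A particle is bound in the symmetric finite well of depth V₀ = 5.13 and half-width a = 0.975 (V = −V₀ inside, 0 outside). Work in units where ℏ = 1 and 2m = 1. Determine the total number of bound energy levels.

The dimensionless depth is z₀ = a√(2mV₀)/ℏ = 0.975 × √(5.130) = 2.208.
A new bound state (alternating even/odd) appears each time z₀ passes a multiple of π/2, so N = ⌊2z₀/π⌋ + 1 = ⌊1.406⌋ + 1 = 2.

N = 2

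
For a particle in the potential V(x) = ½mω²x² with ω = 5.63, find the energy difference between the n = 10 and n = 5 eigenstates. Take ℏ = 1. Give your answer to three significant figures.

E_n = ℏω(n + ½), so ΔE = (10 − 5) ℏω = 5 × 5.63 = 28.15.

ΔE = 28.2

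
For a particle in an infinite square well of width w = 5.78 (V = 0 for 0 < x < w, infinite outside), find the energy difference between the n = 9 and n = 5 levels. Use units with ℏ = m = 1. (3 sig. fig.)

ΔE = 8.27

E_n = n²π²ℏ²/(2mw²), so ΔE = (9² − 5²) π²ℏ²/(2mw²).
ΔE = 56 × π² / (2 × 1 × 5.78²) = 8.272.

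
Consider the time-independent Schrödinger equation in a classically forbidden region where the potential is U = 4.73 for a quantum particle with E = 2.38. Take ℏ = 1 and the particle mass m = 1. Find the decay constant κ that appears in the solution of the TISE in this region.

Since E < U the TISE in this region is ψ'' = κ²ψ with κ = √(2m(U − E))/ℏ.
κ = √(2 × 1 × 2.35) = 2.168.

κ = 2.17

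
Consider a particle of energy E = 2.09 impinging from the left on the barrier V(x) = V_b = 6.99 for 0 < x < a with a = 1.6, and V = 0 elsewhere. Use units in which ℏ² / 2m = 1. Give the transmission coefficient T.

Since E < V_b the interior solution is evanescent with decay constant κ = √(2m(V_b − E))/ℏ = 2.214.
κa = 3.542, sinh(κa) = 17.25.
The exact tunnelling result is T⁻¹ = 1 + V_b² sinh²(κa) / [4E(V_b − E)] = 355.9, so T = 0.00281.

T = 0.00281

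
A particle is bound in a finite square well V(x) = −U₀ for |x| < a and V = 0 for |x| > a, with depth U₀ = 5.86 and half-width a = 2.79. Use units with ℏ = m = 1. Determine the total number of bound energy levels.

N = 7

Define the well-strength parameter z₀ = (a/ℏ)√(2mU₀) = 2.79 × √(2·1·5.86) = 9.551.
The even/odd transcendental equations gain one root per π/2 in z₀, giving N = 1 + ⌊2z₀/π⌋ = 1 + ⌊6.081⌋ = 7.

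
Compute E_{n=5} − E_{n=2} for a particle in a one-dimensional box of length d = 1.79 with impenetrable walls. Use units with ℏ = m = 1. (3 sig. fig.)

E_n = n²π²ℏ²/(2md²), so ΔE = (5² − 2²) π²ℏ²/(2md²).
ΔE = 21 × π² / (2 × 1 × 1.79²) = 32.34.

ΔE = 32.3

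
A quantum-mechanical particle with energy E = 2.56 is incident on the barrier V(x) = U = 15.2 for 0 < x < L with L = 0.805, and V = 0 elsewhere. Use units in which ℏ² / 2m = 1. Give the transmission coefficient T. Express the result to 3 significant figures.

T = 0.00731

Since E < U the interior solution is evanescent with decay constant κ = √(2m(U − E))/ℏ = 3.555.
κL = 2.862, sinh(κL) = 8.720.
The exact tunnelling result is T⁻¹ = 1 + U² sinh²(κL) / [4E(U − E)] = 136.7, so T = 0.00731.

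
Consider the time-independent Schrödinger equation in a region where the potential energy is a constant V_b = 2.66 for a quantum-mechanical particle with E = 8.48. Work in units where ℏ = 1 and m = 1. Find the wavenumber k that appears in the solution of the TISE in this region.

With E > V_b the solution is oscillatory, ψ ∝ e^{±ikx} with k = √(2m(E − V_b))/ℏ.
k = √(2 × 1 × 5.82) = 3.412.

k = 3.41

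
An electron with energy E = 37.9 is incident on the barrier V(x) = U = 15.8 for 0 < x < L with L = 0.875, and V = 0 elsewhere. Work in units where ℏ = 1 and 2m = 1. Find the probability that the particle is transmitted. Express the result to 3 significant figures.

E > U: inside the barrier k₂ = √(2m(E − U))/ℏ = 4.701, k₂L = 4.113.
T = [1 + U² sin²(k₂L) / (4E(E − U))]⁻¹ = 1/1.051 = 0.952.

T = 0.952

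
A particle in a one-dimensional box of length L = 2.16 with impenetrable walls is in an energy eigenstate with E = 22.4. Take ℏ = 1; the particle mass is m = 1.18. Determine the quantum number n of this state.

n = 5

From E_n = n²π²ℏ²/(2mL²) invert to n = √(2mL²E)/(πℏ).
n = (2.16/π) × √(2 × 1.18 × 22.4) = 4.999 → n = 5.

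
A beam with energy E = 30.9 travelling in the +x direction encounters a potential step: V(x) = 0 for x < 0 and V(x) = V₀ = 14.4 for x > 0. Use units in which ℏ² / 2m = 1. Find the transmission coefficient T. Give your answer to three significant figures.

On each side the TISE gives plane waves with k = √(2m(E − V))/ℏ: k₁ = √(2·½·30.9) = 5.559, k₂ = √(2·½·16.5) = 4.062.
Continuity of ψ and ψ′ at the step yields the reflection amplitude r = (k₁ − k₂)/(k₁ + k₂) = 0.1556; thus R = |r|² = 0.02420, T = 0.9758.

T = 0.976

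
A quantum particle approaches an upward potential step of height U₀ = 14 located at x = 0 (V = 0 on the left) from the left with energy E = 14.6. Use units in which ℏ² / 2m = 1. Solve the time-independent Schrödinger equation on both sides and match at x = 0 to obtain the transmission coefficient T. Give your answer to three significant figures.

T = 0.561

On each side the TISE gives plane waves with k = √(2m(E − V))/ℏ: k₁ = √(2·½·14.6) = 3.821, k₂ = √(2·½·0.6) = 0.7746.
Matching ψ and ψ′ at x = 0 gives r = (k₁ − k₂)/(k₁ + k₂), so R = r² = 0.4394 and T = 1 − R = 0.5606.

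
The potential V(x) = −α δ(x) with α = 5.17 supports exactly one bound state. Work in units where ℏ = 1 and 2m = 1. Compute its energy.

E = -6.68

For x ≠ 0 the bound state is ψ ∝ e^{−κ|x|}; integrating the TISE across the delta gives the cusp condition 2κ = 2mα/ℏ², so κ = 2.585.
Then E = −ℏ²κ²/(2m) = −mα²/(2ℏ²) = -6.682.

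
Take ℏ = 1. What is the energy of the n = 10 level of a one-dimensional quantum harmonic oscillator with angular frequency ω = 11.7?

Using E_n = (n + ½)ℏω: E_10 = 10.5 × 11.7 = 122.9.

E = 123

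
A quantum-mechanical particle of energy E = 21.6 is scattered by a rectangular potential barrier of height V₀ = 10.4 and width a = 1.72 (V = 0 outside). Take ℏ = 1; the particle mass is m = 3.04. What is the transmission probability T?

T = 0.900

Above the barrier the interior wavenumber is k₂ = √(2m(E − V₀))/ℏ = 8.252, giving phase k₂a = 14.19.
T = [1 + V₀² sin²(k₂a) / (4E(E − V₀))]⁻¹ = 1/1.111 = 0.900.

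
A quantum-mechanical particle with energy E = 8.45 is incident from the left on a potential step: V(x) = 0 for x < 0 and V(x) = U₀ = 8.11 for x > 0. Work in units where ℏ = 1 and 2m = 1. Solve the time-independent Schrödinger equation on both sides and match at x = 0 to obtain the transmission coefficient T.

T = 0.557

On each side the TISE gives plane waves with k = √(2m(E − V))/ℏ: k₁ = √(2·½·8.45) = 2.907, k₂ = √(2·½·0.34) = 0.5831.
Continuity of ψ and ψ′ at the step yields the reflection amplitude r = (k₁ − k₂)/(k₁ + k₂) = 0.6658; thus R = |r|² = 0.4434, T = 0.5566.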